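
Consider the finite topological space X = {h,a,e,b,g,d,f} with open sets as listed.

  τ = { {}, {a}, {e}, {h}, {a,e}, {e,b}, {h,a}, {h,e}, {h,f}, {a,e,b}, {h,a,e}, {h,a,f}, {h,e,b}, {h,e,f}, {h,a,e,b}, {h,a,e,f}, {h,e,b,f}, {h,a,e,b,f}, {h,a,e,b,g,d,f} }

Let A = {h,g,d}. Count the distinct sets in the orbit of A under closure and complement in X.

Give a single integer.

X∖A={a,e,b,f}, int(X∖A)={a,e,b}, hence cl(A)={h,g,d,f}
Orbit (k=closure, c=complement):
  1. A     = {h,g,d}
  2. kA    = {h,g,d,f}
  3. cA    = {a,e,b,f}
  4. ckA   = {a,e,b}
  5. kcA   = {a,e,b,g,d,f}
  6. kckA  = {a,e,b,g,d}
  7. ckcA  = {h}
  8. ckckA = {h,f}
(closed under both — stop)

8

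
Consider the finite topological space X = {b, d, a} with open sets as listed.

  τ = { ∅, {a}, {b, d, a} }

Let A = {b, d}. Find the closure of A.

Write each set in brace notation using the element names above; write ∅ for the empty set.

closure: X∖int(X∖A) = X∖{a} = {b, d}

{b, d}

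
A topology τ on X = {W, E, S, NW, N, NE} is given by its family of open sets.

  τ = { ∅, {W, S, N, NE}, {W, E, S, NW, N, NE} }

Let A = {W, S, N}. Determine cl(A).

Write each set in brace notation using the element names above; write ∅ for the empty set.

complement {E, NW, NE}; its interior ∅; cl(A) = X∖∅ = {W, E, S, NW, N, NE}

{W, E, S, NW, N, NE}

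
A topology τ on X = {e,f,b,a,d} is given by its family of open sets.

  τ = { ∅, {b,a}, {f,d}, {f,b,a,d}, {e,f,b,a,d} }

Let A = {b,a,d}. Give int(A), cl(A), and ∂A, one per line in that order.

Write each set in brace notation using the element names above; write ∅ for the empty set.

opens ⊆ A: ∅, {b,a}; union → int = {b,a}
complement {e,f}; its interior ∅; cl(A) = X∖∅ = {e,f,b,a,d}
boundary = {e,f,b,a,d} ∖ {b,a} = {e,f,d}

int(A) = {b,a}
cl(A)  = {e,f,b,a,d}
∂A     = {e,f,d}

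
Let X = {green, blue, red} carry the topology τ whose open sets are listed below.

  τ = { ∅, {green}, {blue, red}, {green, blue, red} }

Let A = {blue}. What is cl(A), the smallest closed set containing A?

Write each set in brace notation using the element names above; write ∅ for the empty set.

{blue, red}

X∖A={green, red}, int(X∖A)={green}, hence cl(A)={blue, red}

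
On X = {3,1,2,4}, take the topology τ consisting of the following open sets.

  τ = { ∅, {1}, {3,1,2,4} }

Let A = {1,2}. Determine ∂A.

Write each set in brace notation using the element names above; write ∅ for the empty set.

{3,2,4}

interior: largest open inside A is {1} (from ∅, {1})
cl via duality: int({3,4}) = ∅, so X∖∅ = {3,1,2,4}
cl∖int = {3,2,4}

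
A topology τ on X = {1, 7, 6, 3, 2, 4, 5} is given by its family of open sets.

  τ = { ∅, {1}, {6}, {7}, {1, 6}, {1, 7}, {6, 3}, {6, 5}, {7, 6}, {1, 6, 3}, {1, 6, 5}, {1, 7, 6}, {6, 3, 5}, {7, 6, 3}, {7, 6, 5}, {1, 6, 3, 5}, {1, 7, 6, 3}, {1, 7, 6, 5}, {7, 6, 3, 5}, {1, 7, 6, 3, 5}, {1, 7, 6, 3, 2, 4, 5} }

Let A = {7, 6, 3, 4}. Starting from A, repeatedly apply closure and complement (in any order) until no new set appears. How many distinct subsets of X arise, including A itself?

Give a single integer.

8

complement {1, 2, 5}; its interior {1}; cl(A) = X∖{1} = {7, 6, 3, 2, 4, 5}
With k = closure, c = complement:
  1. A     = {7, 6, 3, 4}
  2. kA    = {7, 6, 3, 2, 4, 5}
  3. cA    = {1, 2, 5}
  4. ckA   = {1}
  5. kcA   = {1, 2, 4, 5}
  6. kckA  = {1, 2, 4}
  7. ckcA  = {7, 6, 3}
  8. ckckA = {7, 6, 3, 5}
k, c of each give nothing new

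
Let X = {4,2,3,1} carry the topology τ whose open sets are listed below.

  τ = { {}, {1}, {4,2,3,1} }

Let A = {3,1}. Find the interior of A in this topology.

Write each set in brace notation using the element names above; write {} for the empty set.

interior: largest open inside A is {1} (from {}, {1})

{1}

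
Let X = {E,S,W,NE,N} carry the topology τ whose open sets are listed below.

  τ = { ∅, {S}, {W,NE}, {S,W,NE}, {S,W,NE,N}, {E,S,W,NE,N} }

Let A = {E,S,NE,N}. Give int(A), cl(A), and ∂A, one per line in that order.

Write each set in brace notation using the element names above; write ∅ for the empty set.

int(A) = {S}
cl(A)  = {E,S,W,NE,N}
∂A     = {E,W,NE,N}

U open, U⊆A: ∅, {S}. int(A) = ⋃ = {S}
X∖A={W}, int(X∖A)=∅, hence cl(A)={E,S,W,NE,N}
∂A: remove int from cl → {E,W,NE,N}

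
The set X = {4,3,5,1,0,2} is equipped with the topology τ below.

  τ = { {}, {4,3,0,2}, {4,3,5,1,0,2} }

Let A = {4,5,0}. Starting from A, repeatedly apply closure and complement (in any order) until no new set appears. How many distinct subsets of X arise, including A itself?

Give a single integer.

cl via duality: int({3,1,2}) = {}, so X∖{} = {4,3,5,1,0,2}
Write k for closure, c for complement:
  1. A     = {4,5,0}
  2. kA    = {4,3,5,1,0,2}
  3. cA    = {3,1,2}
  4. ckA   = {}
applying k or c yields no new set

4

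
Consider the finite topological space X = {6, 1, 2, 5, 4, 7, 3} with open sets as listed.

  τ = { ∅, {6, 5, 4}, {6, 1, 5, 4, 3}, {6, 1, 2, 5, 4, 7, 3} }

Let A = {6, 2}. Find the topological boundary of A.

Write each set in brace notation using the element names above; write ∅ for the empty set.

U open, U⊆A: ∅. int(A) = ⋃ = ∅
X∖A={1, 5, 4, 7, 3}, int(X∖A)=∅, hence cl(A)={6, 1, 2, 5, 4, 7, 3}
∂A: remove int from cl → {6, 1, 2, 5, 4, 7, 3}

{6, 1, 2, 5, 4, 7, 3}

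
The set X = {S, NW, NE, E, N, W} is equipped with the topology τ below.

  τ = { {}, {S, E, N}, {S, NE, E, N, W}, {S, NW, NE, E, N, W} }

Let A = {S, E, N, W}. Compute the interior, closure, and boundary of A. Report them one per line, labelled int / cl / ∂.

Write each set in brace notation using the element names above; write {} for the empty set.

interior: largest open inside A is {S, E, N} (from {}, {S, E, N})
cl via duality: int({NW, NE}) = {}, so X∖{} = {S, NW, NE, E, N, W}
cl∖int = {NW, NE, W}

int(A) = {S, E, N}
cl(A)  = {S, NW, NE, E, N, W}
∂A     = {NW, NE, W}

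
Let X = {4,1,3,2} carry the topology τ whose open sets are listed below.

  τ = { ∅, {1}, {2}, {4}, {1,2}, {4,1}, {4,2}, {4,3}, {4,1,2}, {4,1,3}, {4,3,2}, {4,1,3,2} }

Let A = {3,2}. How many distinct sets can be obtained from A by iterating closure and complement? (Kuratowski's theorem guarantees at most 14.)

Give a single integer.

4

cl via duality: int({4,1}) = {4,1}, so X∖{4,1} = {3,2}
Write k for closure, c for complement:
  1. A     = {3,2}
  2. cA    = {4,1}
  3. kcA   = {4,1,3}
  4. ckcA  = {2}
applying k or c yields no new set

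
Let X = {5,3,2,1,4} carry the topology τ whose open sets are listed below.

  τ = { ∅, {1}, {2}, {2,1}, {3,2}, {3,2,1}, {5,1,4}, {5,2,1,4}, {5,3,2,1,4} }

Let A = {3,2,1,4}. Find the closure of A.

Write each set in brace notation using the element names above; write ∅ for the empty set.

{5,3,2,1,4}

X∖A={5}, int(X∖A)=∅, hence cl(A)={5,3,2,1,4}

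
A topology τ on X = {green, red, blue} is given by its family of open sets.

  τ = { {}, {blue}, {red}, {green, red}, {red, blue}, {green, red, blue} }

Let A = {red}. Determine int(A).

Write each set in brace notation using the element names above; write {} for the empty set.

{red}

open subsets of A: {}, {red}; so int(A) = {red}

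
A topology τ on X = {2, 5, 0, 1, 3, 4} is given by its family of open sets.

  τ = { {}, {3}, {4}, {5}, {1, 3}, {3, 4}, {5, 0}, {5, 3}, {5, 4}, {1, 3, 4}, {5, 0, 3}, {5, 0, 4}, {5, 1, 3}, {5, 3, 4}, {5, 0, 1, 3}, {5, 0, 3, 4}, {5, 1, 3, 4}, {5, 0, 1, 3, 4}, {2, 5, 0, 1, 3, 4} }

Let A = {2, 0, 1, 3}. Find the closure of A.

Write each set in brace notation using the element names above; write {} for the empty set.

cl via duality: int({5, 4}) = {5, 4}, so X∖{5, 4} = {2, 0, 1, 3}

{2, 0, 1, 3}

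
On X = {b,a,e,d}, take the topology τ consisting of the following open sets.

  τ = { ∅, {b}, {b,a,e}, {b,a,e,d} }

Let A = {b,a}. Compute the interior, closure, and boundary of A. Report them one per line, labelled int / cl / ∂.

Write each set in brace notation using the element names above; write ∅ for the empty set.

int(A) = {b}
cl(A)  = {b,a,e,d}
∂A     = {a,e,d}

U open, U⊆A: ∅, {b}. int(A) = ⋃ = {b}
X∖A={e,d}, int(X∖A)=∅, hence cl(A)={b,a,e,d}
∂A: remove int from cl → {a,e,d}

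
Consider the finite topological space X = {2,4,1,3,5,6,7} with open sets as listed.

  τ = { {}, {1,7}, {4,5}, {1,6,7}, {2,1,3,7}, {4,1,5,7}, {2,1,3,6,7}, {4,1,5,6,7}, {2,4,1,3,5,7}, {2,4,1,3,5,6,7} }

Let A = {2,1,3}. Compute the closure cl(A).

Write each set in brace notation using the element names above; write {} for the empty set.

X∖A={4,5,6,7}, int(X∖A)={4,5}, hence cl(A)={2,1,3,6,7}

{2,1,3,6,7}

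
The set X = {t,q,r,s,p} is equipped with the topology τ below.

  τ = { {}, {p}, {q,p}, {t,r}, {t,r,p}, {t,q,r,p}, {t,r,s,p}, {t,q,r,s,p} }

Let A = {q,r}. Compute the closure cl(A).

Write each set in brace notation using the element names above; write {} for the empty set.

X∖A={t,s,p}, int(X∖A)={p}, hence cl(A)={t,q,r,s}

{t,q,r,s}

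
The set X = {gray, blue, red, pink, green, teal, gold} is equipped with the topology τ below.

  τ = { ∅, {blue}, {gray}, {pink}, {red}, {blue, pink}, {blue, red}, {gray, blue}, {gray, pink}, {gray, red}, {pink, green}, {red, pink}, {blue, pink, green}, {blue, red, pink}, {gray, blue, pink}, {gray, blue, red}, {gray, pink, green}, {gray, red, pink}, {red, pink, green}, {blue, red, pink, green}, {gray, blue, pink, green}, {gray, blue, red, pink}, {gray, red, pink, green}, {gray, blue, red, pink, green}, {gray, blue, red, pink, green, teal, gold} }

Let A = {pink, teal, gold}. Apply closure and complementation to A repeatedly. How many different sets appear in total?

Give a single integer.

closure: X∖int(X∖A) = X∖{gray, blue, red} = {pink, green, teal, gold}
Let k=closure and c=complement:
  1. A     = {pink, teal, gold}
  2. kA    = {pink, green, teal, gold}
  3. cA    = {gray, blue, red, green}
  4. ckA   = {gray, blue, red}
  5. kcA   = {gray, blue, red, green, teal, gold}
  6. kckA  = {gray, blue, red, teal, gold}
  7. ckcA  = {pink}
  8. ckckA = {pink, green}
— saturated at 8

8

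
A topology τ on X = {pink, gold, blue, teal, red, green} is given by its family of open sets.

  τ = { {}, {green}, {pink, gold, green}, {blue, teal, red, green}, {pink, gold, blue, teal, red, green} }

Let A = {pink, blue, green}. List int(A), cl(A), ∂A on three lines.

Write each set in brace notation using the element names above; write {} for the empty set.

int(A) = {green}
cl(A)  = {pink, gold, blue, teal, red, green}
∂A     = {pink, gold, blue, teal, red}

U open, U⊆A: {}, {green}. int(A) = ⋃ = {green}
X∖A={gold, teal, red}, int(X∖A)={}, hence cl(A)={pink, gold, blue, teal, red, green}
∂A: remove int from cl → {pink, gold, blue, teal, red}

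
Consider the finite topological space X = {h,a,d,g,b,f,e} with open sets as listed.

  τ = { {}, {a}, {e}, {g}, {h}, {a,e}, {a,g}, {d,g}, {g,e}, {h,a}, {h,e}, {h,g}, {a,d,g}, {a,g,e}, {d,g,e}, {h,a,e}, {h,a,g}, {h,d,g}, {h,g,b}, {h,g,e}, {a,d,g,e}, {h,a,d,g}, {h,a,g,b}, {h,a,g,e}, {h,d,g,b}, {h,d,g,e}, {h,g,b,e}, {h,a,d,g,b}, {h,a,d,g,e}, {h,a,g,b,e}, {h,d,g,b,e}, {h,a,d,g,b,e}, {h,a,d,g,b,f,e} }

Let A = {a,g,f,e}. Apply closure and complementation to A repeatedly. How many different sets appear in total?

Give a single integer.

8

complement {h,d,b}; its interior {h}; cl(A) = X∖{h} = {a,d,g,b,f,e}
With k = closure, c = complement:
  1. A     = {a,g,f,e}
  2. kA    = {a,d,g,b,f,e}
  3. cA    = {h,d,b}
  4. ckA   = {h}
  5. kcA   = {h,d,b,f}
  6. kckA  = {h,b,f}
  7. ckcA  = {a,g,e}
  8. ckckA = {a,d,g,e}
k, c of each give nothing new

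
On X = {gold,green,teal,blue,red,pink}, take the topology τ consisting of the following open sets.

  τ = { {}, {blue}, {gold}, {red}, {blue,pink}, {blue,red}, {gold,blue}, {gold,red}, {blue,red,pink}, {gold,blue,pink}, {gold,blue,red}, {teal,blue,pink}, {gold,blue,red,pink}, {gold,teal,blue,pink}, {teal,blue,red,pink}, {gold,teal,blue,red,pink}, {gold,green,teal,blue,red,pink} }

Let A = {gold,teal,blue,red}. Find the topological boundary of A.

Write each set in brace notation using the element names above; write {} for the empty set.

U open, U⊆A: {}, {gold}, {red}, {blue}, {gold,blue}, {gold,red}, {blue,red}, {gold,blue,red}. int(A) = ⋃ = {gold,blue,red}
X∖A={green,pink}, int(X∖A)={}, hence cl(A)={gold,green,teal,blue,red,pink}
∂A: remove int from cl → {green,teal,pink}

{green,teal,pink}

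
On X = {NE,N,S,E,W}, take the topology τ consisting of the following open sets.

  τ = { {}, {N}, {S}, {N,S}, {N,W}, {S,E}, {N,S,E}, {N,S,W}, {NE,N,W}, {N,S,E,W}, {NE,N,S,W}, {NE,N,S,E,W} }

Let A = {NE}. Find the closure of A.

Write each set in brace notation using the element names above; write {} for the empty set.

{NE}

complement {N,S,E,W}; its interior {N,S,E,W}; cl(A) = X∖{N,S,E,W} = {NE}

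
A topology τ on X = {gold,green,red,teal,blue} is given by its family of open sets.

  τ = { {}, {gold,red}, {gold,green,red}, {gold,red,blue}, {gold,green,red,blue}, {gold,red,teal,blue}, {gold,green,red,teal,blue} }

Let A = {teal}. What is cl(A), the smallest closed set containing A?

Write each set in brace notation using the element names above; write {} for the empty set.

X∖A={gold,green,red,blue}, int(X∖A)={gold,green,red,blue}, hence cl(A)={teal}

{teal}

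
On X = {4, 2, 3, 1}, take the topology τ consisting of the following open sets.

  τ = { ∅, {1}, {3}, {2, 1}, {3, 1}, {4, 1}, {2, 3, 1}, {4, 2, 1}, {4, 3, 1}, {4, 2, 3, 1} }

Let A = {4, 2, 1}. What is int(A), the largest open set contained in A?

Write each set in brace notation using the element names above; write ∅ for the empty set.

{4, 2, 1}

open subsets of A: ∅, {1}, {2, 1}, {4, 1}, {4, 2, 1}; so int(A) = {4, 2, 1}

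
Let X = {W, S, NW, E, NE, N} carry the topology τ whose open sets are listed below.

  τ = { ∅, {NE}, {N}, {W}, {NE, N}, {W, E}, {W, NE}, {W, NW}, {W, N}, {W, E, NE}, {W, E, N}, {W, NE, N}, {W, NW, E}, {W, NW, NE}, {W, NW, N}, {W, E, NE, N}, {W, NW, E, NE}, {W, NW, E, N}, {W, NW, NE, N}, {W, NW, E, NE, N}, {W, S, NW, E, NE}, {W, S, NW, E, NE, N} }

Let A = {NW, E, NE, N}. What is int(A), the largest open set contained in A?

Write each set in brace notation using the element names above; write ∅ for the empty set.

{NE, N}

interior: largest open inside A is {NE, N} (from ∅, {N}, {NE}, {NE, N})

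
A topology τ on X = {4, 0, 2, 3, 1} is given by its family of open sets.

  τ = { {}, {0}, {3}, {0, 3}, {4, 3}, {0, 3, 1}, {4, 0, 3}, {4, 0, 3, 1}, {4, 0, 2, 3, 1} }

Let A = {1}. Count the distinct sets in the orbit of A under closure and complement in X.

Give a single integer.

6

closure: X∖int(X∖A) = X∖{4, 0, 3} = {2, 1}
Let k=closure and c=complement:
  1. A     = {1}
  2. kA    = {2, 1}
  3. cA    = {4, 0, 2, 3}
  4. ckA   = {4, 0, 3}
  5. kcA   = {4, 0, 2, 3, 1}
  6. ckcA  = {}
— saturated at 6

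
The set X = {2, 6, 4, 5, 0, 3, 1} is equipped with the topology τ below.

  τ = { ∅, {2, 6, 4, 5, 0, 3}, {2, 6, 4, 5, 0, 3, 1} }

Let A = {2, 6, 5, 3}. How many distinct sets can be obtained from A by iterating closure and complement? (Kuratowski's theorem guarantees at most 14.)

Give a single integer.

X∖A={4, 0, 1}, int(X∖A)=∅, hence cl(A)={2, 6, 4, 5, 0, 3, 1}
Orbit (k=closure, c=complement):
  1. A     = {2, 6, 5, 3}
  2. kA    = {2, 6, 4, 5, 0, 3, 1}
  3. cA    = {4, 0, 1}
  4. ckA   = ∅
(closed under both — stop)

4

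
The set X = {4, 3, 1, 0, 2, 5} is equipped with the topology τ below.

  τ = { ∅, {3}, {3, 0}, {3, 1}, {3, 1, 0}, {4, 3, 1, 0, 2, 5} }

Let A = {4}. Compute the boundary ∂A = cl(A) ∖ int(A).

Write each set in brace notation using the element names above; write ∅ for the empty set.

{4, 2, 5}

interior: largest open inside A is ∅ (from ∅)
cl via duality: int({3, 1, 0, 2, 5}) = {3, 1, 0}, so X∖{3, 1, 0} = {4, 2, 5}
cl∖int = {4, 2, 5}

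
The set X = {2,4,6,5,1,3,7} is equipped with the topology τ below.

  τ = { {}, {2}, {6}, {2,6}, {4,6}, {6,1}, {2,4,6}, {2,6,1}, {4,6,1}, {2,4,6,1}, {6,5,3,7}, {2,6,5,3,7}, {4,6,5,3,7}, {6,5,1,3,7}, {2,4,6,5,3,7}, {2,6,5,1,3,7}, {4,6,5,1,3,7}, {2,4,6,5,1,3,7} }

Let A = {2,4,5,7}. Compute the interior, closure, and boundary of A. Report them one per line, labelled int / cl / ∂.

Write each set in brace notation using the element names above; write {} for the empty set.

open subsets of A: {}, {2}; so int(A) = {2}
closure: X∖int(X∖A) = X∖{6,1} = {2,4,5,3,7}
∂A = {2,4,5,3,7} minus {2} = {4,5,3,7}

int(A) = {2}
cl(A)  = {2,4,5,3,7}
∂A     = {4,5,3,7}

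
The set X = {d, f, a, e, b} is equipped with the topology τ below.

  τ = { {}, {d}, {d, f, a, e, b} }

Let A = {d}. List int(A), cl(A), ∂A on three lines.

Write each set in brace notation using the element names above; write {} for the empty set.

open subsets of A: {}, {d}; so int(A) = {d}
closure: X∖int(X∖A) = X∖{} = {d, f, a, e, b}
∂A = {d, f, a, e, b} minus {d} = {f, a, e, b}

int(A) = {d}
cl(A)  = {d, f, a, e, b}
∂A     = {f, a, e, b}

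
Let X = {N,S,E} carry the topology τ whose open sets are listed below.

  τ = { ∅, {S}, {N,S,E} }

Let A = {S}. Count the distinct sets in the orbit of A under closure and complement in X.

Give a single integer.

closure: X∖int(X∖A) = X∖∅ = {N,S,E}
Let k=closure and c=complement:
  1. A     = {S}
  2. kA    = {N,S,E}
  3. cA    = {N,E}
  4. ckA   = ∅
— saturated at 4

4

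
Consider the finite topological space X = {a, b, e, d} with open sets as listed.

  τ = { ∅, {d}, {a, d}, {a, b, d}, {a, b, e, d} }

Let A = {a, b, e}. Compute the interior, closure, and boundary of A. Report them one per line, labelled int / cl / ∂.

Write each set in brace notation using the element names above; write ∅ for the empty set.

opens ⊆ A: ∅; union → int = ∅
complement {d}; its interior {d}; cl(A) = X∖{d} = {a, b, e}
boundary = {a, b, e} ∖ ∅ = {a, b, e}

int(A) = ∅
cl(A)  = {a, b, e}
∂A     = {a, b, e}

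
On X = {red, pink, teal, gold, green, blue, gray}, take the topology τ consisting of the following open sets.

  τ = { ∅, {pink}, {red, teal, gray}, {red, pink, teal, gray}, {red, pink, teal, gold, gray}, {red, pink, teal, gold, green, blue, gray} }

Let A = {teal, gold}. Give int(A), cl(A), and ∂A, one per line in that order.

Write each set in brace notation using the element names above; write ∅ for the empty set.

interior: largest open inside A is ∅ (from ∅)
cl via duality: int({red, pink, green, blue, gray}) = {pink}, so X∖{pink} = {red, teal, gold, green, blue, gray}
cl∖int = {red, teal, gold, green, blue, gray}

int(A) = ∅
cl(A)  = {red, teal, gold, green, blue, gray}
∂A     = {red, teal, gold, green, blue, gray}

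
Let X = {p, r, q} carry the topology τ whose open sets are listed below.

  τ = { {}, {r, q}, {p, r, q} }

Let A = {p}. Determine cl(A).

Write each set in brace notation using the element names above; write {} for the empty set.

X∖A={r, q}, int(X∖A)={r, q}, hence cl(A)={p}

{p}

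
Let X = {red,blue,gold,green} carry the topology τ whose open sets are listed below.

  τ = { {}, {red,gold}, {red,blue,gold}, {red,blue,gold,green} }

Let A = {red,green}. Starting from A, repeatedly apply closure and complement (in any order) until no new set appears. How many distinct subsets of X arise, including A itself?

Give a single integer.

4

complement {blue,gold}; its interior {}; cl(A) = X∖{} = {red,blue,gold,green}
With k = closure, c = complement:
  1. A     = {red,green}
  2. kA    = {red,blue,gold,green}
  3. cA    = {blue,gold}
  4. ckA   = {}
k, c of each give nothing new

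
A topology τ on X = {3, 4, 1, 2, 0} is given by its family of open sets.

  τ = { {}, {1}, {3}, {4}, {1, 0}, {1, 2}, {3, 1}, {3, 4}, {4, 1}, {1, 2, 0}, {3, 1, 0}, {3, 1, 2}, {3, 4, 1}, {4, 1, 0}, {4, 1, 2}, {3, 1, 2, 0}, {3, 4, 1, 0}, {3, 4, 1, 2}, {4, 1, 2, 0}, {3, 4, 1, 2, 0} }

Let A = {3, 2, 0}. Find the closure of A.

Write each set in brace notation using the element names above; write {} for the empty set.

cl via duality: int({4, 1}) = {4, 1}, so X∖{4, 1} = {3, 2, 0}

{3, 2, 0}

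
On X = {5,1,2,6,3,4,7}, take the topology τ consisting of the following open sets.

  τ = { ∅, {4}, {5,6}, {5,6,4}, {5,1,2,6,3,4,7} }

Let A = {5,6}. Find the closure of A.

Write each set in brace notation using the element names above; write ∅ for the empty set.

{5,1,2,6,3,7}

X∖A={1,2,3,4,7}, int(X∖A)={4}, hence cl(A)={5,1,2,6,3,7}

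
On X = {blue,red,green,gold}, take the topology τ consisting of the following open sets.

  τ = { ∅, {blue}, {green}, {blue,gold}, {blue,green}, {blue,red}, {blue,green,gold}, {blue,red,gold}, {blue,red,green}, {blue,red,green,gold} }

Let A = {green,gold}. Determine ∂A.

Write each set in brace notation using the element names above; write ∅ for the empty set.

{gold}

U open, U⊆A: ∅, {green}. int(A) = ⋃ = {green}
X∖A={blue,red}, int(X∖A)={blue,red}, hence cl(A)={green,gold}
∂A: remove int from cl → {gold}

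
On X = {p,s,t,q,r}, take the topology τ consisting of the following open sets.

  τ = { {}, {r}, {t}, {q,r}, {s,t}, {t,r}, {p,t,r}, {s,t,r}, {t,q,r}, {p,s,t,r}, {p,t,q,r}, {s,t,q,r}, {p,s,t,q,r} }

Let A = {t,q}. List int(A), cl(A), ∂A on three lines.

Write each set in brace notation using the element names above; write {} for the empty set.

int(A) = {t}
cl(A)  = {p,s,t,q}
∂A     = {p,s,q}

open subsets of A: {}, {t}; so int(A) = {t}
closure: X∖int(X∖A) = X∖{r} = {p,s,t,q}
∂A = {p,s,t,q} minus {t} = {p,s,q}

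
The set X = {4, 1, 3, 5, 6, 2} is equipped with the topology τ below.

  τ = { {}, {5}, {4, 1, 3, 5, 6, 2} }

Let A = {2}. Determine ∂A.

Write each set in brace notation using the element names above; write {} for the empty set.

{4, 1, 3, 6, 2}

open subsets of A: {}; so int(A) = {}
closure: X∖int(X∖A) = X∖{5} = {4, 1, 3, 6, 2}
∂A = {4, 1, 3, 6, 2} minus {} = {4, 1, 3, 6, 2}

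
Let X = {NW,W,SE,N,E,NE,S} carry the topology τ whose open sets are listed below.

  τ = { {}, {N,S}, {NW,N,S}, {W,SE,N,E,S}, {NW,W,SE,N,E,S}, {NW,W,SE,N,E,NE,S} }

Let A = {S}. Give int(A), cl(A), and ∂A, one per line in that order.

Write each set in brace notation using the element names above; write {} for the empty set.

int(A) = {}
cl(A)  = {NW,W,SE,N,E,NE,S}
∂A     = {NW,W,SE,N,E,NE,S}

open subsets of A: {}; so int(A) = {}
closure: X∖int(X∖A) = X∖{} = {NW,W,SE,N,E,NE,S}
∂A = {NW,W,SE,N,E,NE,S} minus {} = {NW,W,SE,N,E,NE,S}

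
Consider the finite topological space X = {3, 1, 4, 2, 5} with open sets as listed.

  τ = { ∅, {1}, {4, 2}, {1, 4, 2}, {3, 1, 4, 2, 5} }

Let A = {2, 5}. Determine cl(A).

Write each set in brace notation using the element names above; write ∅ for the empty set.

closure: X∖int(X∖A) = X∖{1} = {3, 4, 2, 5}

{3, 4, 2, 5}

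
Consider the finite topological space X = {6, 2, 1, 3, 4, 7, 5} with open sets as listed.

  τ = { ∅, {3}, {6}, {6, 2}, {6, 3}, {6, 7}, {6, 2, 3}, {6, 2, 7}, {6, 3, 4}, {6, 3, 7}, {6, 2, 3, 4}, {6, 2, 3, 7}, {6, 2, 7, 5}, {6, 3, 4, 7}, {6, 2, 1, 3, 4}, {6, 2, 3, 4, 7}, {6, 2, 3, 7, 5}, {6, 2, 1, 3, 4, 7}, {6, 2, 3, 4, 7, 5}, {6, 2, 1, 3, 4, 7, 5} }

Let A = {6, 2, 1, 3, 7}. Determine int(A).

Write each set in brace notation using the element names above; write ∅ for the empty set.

interior: largest open inside A is {6, 2, 3, 7} (from ∅, {6}, {3}, {6, 7}, {6, 2}, {6, 3}, {6, 3, 7}, {6, 2, 3}, {6, 2, 7}, {6, 2, 3, 7})

{6, 2, 3, 7}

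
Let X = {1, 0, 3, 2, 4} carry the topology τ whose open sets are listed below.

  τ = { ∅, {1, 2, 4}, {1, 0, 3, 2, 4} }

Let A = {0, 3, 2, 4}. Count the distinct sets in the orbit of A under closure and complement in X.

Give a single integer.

cl via duality: int({1}) = ∅, so X∖∅ = {1, 0, 3, 2, 4}
Write k for closure, c for complement:
  1. A     = {0, 3, 2, 4}
  2. kA    = {1, 0, 3, 2, 4}
  3. cA    = {1}
  4. ckA   = ∅
applying k or c yields no new set

4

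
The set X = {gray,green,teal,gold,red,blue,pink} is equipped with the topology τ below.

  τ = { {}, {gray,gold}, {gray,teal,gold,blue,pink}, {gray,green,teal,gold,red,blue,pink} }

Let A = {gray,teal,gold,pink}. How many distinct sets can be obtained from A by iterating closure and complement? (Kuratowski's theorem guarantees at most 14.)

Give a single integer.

6

X∖A={green,red,blue}, int(X∖A)={}, hence cl(A)={gray,green,teal,gold,red,blue,pink}
Orbit (k=closure, c=complement):
  1. A     = {gray,teal,gold,pink}
  2. kA    = {gray,green,teal,gold,red,blue,pink}
  3. cA    = {green,red,blue}
  4. ckA   = {}
  5. kcA   = {green,teal,red,blue,pink}
  6. ckcA  = {gray,gold}
(closed under both — stop)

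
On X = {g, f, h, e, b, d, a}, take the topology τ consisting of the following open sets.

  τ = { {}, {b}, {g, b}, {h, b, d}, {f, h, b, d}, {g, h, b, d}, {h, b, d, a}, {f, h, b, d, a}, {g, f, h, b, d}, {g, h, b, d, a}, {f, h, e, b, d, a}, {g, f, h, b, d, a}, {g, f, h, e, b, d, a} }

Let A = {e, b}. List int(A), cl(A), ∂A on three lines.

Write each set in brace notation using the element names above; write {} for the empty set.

int(A) = {b}
cl(A)  = {g, f, h, e, b, d, a}
∂A     = {g, f, h, e, d, a}

open subsets of A: {}, {b}; so int(A) = {b}
closure: X∖int(X∖A) = X∖{} = {g, f, h, e, b, d, a}
∂A = {g, f, h, e, b, d, a} minus {b} = {g, f, h, e, d, a}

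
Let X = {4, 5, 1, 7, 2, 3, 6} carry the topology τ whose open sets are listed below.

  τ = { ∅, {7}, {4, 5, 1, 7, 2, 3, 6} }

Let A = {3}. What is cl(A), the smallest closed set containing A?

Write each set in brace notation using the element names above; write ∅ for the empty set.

X∖A={4, 5, 1, 7, 2, 6}, int(X∖A)={7}, hence cl(A)={4, 5, 1, 2, 3, 6}

{4, 5, 1, 2, 3, 6}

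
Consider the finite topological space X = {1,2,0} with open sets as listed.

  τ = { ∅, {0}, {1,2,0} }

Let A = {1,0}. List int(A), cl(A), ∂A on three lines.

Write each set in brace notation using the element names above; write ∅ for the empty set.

interior: largest open inside A is {0} (from ∅, {0})
cl via duality: int({2}) = ∅, so X∖∅ = {1,2,0}
cl∖int = {1,2}

int(A) = {0}
cl(A)  = {1,2,0}
∂A     = {1,2}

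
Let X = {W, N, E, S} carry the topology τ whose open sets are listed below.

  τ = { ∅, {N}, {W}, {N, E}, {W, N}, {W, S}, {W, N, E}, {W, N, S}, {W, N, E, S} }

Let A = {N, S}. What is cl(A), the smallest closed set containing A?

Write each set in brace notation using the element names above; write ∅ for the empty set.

{N, E, S}

closure: X∖int(X∖A) = X∖{W} = {N, E, S}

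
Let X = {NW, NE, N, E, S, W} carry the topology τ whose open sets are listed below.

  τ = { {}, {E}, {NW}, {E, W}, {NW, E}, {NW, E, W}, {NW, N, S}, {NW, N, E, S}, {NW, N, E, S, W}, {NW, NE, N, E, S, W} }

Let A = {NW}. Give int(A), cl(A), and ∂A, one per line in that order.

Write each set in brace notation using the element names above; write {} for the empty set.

interior: largest open inside A is {NW} (from {}, {NW})
cl via duality: int({NE, N, E, S, W}) = {E, W}, so X∖{E, W} = {NW, NE, N, S}
cl∖int = {NE, N, S}

int(A) = {NW}
cl(A)  = {NW, NE, N, S}
∂A     = {NE, N, S}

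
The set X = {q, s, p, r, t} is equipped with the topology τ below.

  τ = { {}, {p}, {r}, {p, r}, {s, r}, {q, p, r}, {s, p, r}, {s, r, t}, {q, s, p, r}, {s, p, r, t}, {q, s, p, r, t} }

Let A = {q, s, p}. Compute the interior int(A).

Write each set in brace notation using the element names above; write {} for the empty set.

opens ⊆ A: {}, {p}; union → int = {p}

{p}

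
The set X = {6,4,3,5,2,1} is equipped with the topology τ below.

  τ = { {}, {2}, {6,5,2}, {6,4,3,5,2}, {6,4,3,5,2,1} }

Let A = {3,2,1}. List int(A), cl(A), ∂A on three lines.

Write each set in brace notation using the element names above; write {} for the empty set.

open subsets of A: {}, {2}; so int(A) = {2}
closure: X∖int(X∖A) = X∖{} = {6,4,3,5,2,1}
∂A = {6,4,3,5,2,1} minus {2} = {6,4,3,5,1}

int(A) = {2}
cl(A)  = {6,4,3,5,2,1}
∂A     = {6,4,3,5,1}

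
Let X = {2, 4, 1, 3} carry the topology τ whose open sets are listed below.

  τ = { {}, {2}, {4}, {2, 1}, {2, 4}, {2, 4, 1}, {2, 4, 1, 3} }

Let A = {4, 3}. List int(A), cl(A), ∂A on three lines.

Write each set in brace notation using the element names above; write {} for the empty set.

int(A) = {4}
cl(A)  = {4, 3}
∂A     = {3}

open subsets of A: {}, {4}; so int(A) = {4}
closure: X∖int(X∖A) = X∖{2, 1} = {4, 3}
∂A = {4, 3} minus {4} = {3}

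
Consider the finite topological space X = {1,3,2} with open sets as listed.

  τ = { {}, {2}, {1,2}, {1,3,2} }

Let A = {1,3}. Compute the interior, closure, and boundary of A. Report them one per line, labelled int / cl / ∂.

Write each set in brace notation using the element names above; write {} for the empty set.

int(A) = {}
cl(A)  = {1,3}
∂A     = {1,3}

open subsets of A: {}; so int(A) = {}
closure: X∖int(X∖A) = X∖{2} = {1,3}
∂A = {1,3} minus {} = {1,3}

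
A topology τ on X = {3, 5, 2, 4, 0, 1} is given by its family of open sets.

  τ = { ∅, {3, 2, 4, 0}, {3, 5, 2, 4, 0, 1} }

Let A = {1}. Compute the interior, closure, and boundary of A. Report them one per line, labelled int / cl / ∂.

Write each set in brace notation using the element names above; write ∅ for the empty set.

int(A) = ∅
cl(A)  = {5, 1}
∂A     = {5, 1}

open subsets of A: ∅; so int(A) = ∅
closure: X∖int(X∖A) = X∖{3, 2, 4, 0} = {5, 1}
∂A = {5, 1} minus ∅ = {5, 1}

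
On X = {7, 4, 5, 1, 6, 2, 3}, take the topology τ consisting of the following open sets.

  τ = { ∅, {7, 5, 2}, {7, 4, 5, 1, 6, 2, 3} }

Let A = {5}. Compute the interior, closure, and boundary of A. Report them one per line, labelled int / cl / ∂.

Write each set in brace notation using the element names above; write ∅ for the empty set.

int(A) = ∅
cl(A)  = {7, 4, 5, 1, 6, 2, 3}
∂A     = {7, 4, 5, 1, 6, 2, 3}

U open, U⊆A: ∅. int(A) = ⋃ = ∅
X∖A={7, 4, 1, 6, 2, 3}, int(X∖A)=∅, hence cl(A)={7, 4, 5, 1, 6, 2, 3}
∂A: remove int from cl → {7, 4, 5, 1, 6, 2, 3}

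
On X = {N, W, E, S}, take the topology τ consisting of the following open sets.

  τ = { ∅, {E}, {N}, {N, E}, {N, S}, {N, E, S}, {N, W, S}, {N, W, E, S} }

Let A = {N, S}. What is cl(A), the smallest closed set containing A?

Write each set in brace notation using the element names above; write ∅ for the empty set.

{N, W, S}

cl via duality: int({W, E}) = {E}, so X∖{E} = {N, W, S}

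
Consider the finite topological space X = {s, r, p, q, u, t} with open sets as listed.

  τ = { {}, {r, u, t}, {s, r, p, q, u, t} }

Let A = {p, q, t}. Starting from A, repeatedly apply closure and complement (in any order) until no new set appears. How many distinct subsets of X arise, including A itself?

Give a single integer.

closure: X∖int(X∖A) = X∖{} = {s, r, p, q, u, t}
Let k=closure and c=complement:
  1. A     = {p, q, t}
  2. kA    = {s, r, p, q, u, t}
  3. cA    = {s, r, u}
  4. ckA   = {}
— saturated at 4

4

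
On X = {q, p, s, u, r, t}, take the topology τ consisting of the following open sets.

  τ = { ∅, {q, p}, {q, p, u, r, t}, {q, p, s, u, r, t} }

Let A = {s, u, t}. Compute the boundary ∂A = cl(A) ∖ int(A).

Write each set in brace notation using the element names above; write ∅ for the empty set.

{s, u, r, t}

U open, U⊆A: ∅. int(A) = ⋃ = ∅
X∖A={q, p, r}, int(X∖A)={q, p}, hence cl(A)={s, u, r, t}
∂A: remove int from cl → {s, u, r, t}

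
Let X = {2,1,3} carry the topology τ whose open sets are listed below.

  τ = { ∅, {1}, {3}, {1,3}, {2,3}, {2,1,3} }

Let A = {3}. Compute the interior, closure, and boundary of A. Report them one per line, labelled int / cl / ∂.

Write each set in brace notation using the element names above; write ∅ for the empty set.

int(A) = {3}
cl(A)  = {2,3}
∂A     = {2}

interior: largest open inside A is {3} (from ∅, {3})
cl via duality: int({2,1}) = {1}, so X∖{1} = {2,3}
cl∖int = {2}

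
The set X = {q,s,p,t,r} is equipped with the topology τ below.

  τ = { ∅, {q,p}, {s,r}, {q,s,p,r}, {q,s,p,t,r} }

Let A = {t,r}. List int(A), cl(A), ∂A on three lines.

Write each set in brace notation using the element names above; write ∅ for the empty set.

open subsets of A: ∅; so int(A) = ∅
closure: X∖int(X∖A) = X∖{q,p} = {s,t,r}
∂A = {s,t,r} minus ∅ = {s,t,r}

int(A) = ∅
cl(A)  = {s,t,r}
∂A     = {s,t,r}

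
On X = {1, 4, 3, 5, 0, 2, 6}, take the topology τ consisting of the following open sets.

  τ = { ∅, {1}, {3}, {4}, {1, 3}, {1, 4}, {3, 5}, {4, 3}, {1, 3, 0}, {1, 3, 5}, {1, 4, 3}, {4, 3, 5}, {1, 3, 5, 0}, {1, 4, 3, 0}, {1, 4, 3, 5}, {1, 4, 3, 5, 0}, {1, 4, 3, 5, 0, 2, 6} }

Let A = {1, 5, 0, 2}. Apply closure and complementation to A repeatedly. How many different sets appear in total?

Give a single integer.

8

closure: X∖int(X∖A) = X∖{4, 3} = {1, 5, 0, 2, 6}
Let k=closure and c=complement:
  1. A     = {1, 5, 0, 2}
  2. kA    = {1, 5, 0, 2, 6}
  3. cA    = {4, 3, 6}
  4. ckA   = {4, 3}
  5. kcA   = {4, 3, 5, 0, 2, 6}
  6. ckcA  = {1}
  7. kckcA = {1, 0, 2, 6}
  8. ckckcA = {4, 3, 5}
— saturated at 8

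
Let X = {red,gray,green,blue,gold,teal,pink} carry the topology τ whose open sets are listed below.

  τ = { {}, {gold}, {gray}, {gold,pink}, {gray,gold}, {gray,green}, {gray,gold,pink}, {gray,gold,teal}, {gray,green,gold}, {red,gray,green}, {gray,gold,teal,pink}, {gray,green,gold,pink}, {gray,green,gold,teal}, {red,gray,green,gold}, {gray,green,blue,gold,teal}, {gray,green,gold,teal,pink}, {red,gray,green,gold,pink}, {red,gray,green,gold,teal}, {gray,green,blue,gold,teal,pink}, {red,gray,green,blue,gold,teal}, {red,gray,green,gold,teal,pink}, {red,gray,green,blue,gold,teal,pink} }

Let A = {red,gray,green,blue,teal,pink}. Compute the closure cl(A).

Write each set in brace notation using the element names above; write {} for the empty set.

{red,gray,green,blue,teal,pink}

cl via duality: int({gold}) = {gold}, so X∖{gold} = {red,gray,green,blue,teal,pink}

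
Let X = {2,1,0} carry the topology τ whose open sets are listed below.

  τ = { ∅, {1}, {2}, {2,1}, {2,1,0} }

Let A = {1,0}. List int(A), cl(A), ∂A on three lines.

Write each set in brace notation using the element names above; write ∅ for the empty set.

interior: largest open inside A is {1} (from ∅, {1})
cl via duality: int({2}) = {2}, so X∖{2} = {1,0}
cl∖int = {0}

int(A) = {1}
cl(A)  = {1,0}
∂A     = {0}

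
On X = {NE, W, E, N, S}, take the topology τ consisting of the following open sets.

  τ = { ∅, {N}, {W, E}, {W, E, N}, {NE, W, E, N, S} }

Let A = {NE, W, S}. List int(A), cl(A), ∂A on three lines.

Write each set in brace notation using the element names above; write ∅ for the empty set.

open subsets of A: ∅; so int(A) = ∅
closure: X∖int(X∖A) = X∖{N} = {NE, W, E, S}
∂A = {NE, W, E, S} minus ∅ = {NE, W, E, S}

int(A) = ∅
cl(A)  = {NE, W, E, S}
∂A     = {NE, W, E, S}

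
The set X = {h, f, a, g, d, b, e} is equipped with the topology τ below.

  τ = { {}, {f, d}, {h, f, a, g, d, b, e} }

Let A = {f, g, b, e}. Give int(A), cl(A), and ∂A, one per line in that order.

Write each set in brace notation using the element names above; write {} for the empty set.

open subsets of A: {}; so int(A) = {}
closure: X∖int(X∖A) = X∖{} = {h, f, a, g, d, b, e}
∂A = {h, f, a, g, d, b, e} minus {} = {h, f, a, g, d, b, e}

int(A) = {}
cl(A)  = {h, f, a, g, d, b, e}
∂A     = {h, f, a, g, d, b, e}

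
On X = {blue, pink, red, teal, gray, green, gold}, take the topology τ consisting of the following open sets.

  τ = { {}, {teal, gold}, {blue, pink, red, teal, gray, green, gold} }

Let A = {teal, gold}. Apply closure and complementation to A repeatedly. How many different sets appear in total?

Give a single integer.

X∖A={blue, pink, red, gray, green}, int(X∖A)={}, hence cl(A)={blue, pink, red, teal, gray, green, gold}
Orbit (k=closure, c=complement):
  1. A     = {teal, gold}
  2. kA    = {blue, pink, red, teal, gray, green, gold}
  3. cA    = {blue, pink, red, gray, green}
  4. ckA   = {}
(closed under both — stop)

4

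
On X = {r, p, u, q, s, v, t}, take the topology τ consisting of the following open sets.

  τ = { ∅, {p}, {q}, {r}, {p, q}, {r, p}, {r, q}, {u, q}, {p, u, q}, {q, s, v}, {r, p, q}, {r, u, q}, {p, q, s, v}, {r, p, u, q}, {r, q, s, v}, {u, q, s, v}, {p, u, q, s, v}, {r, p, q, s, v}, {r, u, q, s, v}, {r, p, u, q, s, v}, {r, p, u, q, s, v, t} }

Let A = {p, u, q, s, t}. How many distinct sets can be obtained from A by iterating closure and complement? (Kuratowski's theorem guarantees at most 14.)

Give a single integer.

X∖A={r, v}, int(X∖A)={r}, hence cl(A)={p, u, q, s, v, t}
Orbit (k=closure, c=complement):
  1. A     = {p, u, q, s, t}
  2. kA    = {p, u, q, s, v, t}
  3. cA    = {r, v}
  4. ckA   = {r}
  5. kcA   = {r, s, v, t}
  6. kckA  = {r, t}
  7. ckcA  = {p, u, q}
  8. ckckA = {p, u, q, s, v}
(closed under both — stop)

8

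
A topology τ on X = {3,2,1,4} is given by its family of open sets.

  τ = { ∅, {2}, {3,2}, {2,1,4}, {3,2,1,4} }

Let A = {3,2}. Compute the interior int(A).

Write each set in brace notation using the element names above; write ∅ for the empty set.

{3,2}

interior: largest open inside A is {3,2} (from ∅, {2}, {3,2})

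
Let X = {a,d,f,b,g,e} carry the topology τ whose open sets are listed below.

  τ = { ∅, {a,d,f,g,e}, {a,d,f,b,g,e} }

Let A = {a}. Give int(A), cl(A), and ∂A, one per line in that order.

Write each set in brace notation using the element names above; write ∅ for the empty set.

interior: largest open inside A is ∅ (from ∅)
cl via duality: int({d,f,b,g,e}) = ∅, so X∖∅ = {a,d,f,b,g,e}
cl∖int = {a,d,f,b,g,e}

int(A) = ∅
cl(A)  = {a,d,f,b,g,e}
∂A     = {a,d,f,b,g,e}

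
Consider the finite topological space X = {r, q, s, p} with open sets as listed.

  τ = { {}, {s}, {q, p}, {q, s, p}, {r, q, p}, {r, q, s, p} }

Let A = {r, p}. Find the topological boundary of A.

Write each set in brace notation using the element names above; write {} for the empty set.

{r, q, p}

opens ⊆ A: {}; union → int = {}
complement {q, s}; its interior {s}; cl(A) = X∖{s} = {r, q, p}
boundary = {r, q, p} ∖ {} = {r, q, p}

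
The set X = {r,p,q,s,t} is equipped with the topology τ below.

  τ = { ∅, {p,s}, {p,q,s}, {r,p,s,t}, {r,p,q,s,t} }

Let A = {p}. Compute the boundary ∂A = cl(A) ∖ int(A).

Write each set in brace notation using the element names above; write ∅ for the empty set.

interior: largest open inside A is ∅ (from ∅)
cl via duality: int({r,q,s,t}) = ∅, so X∖∅ = {r,p,q,s,t}
cl∖int = {r,p,q,s,t}

{r,p,q,s,t}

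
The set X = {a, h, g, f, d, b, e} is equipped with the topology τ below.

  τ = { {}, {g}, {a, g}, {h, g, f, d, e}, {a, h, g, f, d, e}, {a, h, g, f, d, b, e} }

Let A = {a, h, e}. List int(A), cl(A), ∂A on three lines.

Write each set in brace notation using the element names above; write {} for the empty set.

open subsets of A: {}; so int(A) = {}
closure: X∖int(X∖A) = X∖{g} = {a, h, f, d, b, e}
∂A = {a, h, f, d, b, e} minus {} = {a, h, f, d, b, e}

int(A) = {}
cl(A)  = {a, h, f, d, b, e}
∂A     = {a, h, f, d, b, e}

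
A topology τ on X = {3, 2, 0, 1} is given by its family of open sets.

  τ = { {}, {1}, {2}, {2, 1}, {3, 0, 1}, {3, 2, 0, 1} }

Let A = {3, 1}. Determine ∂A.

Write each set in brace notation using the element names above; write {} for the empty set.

{3, 0}

opens ⊆ A: {}, {1}; union → int = {1}
complement {2, 0}; its interior {2}; cl(A) = X∖{2} = {3, 0, 1}
boundary = {3, 0, 1} ∖ {1} = {3, 0}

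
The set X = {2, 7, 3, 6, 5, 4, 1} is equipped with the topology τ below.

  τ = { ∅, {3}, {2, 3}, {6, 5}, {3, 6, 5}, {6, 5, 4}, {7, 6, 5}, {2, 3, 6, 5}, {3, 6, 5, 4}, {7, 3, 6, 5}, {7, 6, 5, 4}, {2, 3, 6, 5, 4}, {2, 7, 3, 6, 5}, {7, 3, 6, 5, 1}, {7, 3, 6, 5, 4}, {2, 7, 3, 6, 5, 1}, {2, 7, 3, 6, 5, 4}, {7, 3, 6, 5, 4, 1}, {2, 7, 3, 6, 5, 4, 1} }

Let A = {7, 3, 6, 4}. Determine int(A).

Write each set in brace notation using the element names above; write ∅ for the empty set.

open subsets of A: ∅, {3}; so int(A) = {3}

{3}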